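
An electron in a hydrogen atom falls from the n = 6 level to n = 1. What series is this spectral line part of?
Lyman series

The spectral series in hydrogen are named based on the final (lower) energy level:
- Lyman series: n_final = 1 (ultraviolet)
- Balmer series: n_final = 2 (visible/near-UV)
- Paschen series: n_final = 3 (infrared)
- Brackett series: n_final = 4 (infrared)
- Pfund series: n_final = 5 (far infrared)

Since this transition ends at n = 1, it belongs to the Lyman series.

For reference, this 6 → 1 line has photon energy
ΔE = 13.6057 eV × (1/1² - 1/6²) = 13.22776 eV,
corresponding to wavelength λ = hc/ΔE = 1239.84 eV·nm / 13.22776 eV = 93.730 nm in the ultraviolet region.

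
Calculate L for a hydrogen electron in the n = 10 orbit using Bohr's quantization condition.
1.05e-33 J·s (or 10ℏ)

In the Bohr model, angular momentum is quantized:
L = nℏ

where ℏ = h/(2π) = 1.0546e-34 J·s

For n = 10:
L = 10 × 1.0546e-34 J·s
L = 1.05e-33 J·s

This can also be written as L = 10ℏ.
The angular momentum is an integer multiple of the reduced Planck constant.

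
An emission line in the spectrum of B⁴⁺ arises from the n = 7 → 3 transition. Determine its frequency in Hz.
7.4600e+15 Hz

First, find the transition energy:
E_7 = -13.6057 × 5² / 7² = -6.941684 eV
E_3 = -13.6057 × 5² / 3² = -37.793611 eV
|ΔE| = |E_3 - E_7| = 30.851927 eV

Convert to Joules: E = 30.851927 eV × (1.602177 × 10⁻¹⁹ J/eV) = 4.943025e-18 J

Using E = hf:
f = E/h = 4.943025e-18 J / (6.62607 × 10⁻³⁴ J·s)
f = 7.4600e+15 Hz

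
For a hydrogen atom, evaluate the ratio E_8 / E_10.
1.56250

Using E_n = -13.6057 Z² / n² eV with Z = 1:

E_8 = -13.6057 / 8² = -13.6057 / 64 = -0.21258906250 eV
E_10 = -13.6057 / 10² = -13.6057 / 100 = -0.13605700000 eV

The ratio is:
E_8/E_10 = (-0.21258906250) / (-0.13605700000)
E_8/E_10 = (-13.6057/64) / (-13.6057/100)
E_8/E_10 = 100/64
E_8/E_10 = 1.56250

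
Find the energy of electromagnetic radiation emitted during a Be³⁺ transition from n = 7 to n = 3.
19.745234 eV

The energy levels are E_n = -13.6057 Z² eV / n².

Energy at n = 7: E_7 = -13.6057 × 4² / 7² = -4.442677551 eV
Energy at n = 3: E_3 = -13.6057 × 4² / 3² = -24.187911111 eV

For emission (electron falling to lower state), the photon energy is:
E_photon = E_7 - E_3 = |-4.442677551 - (-24.187911111)|
E_photon = 19.745234 eV

This energy is carried away by the emitted photon.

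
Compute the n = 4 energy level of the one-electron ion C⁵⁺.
-30.612825 eV

For hydrogen-like ions, the energy levels scale with Z²:
E_n = -13.6057 Z² / n² eV

For C⁵⁺ (Z = 6) at n = 4:
E_4 = -13.6057 × 6² / 4²
E_4 = -13.6057 × 36 / 16
E_4 = -489.8052 / 16
E_4 = -30.612825 eV

The energy is 36 times more negative than hydrogen at the same n due to the stronger nuclear charge.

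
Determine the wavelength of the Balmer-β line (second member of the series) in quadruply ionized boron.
19.440 nm

The lines of a series are numbered from the longest wavelength (smallest ΔE) outward; the second line is the transition from n = n_f + 2 to n_f.
The Balmer series has all transitions ending at n_f = 2.

For B⁴⁺ (Z = 5), the second line (β-line) is the jump from n = 4 to n = 2:
E_4 = -13.6057 × 5² / 4² = -21.25891 eV
E_2 = -13.6057 × 5² / 2² = -85.03563 eV
ΔE = E_4 - E_2 = 63.77672 eV

λ = hc/E = 1239.84 eV·nm / 63.77672 eV
λ = 19.440 nm

This is the β-line of the Balmer series in B⁴⁺.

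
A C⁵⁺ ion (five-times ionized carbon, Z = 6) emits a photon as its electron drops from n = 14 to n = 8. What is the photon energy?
5.15420 eV

The energy levels are E_n = -13.6057 Z² eV / n².

Energy at n = 14: E_14 = -13.6057 × 6² / 14² = -2.49900612 eV
Energy at n = 8: E_8 = -13.6057 × 6² / 8² = -7.65320625 eV

For emission (electron falling to lower state), the photon energy is:
E_photon = E_14 - E_8 = |-2.49900612 - (-7.65320625)|
E_photon = 5.15420 eV

This energy is carried away by the emitted photon.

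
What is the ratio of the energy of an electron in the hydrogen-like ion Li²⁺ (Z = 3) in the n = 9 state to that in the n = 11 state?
1.493827

Using E_n = -13.6057 Z² / n² eV with Z = 3:

E_9 = -13.6057 × 3² / 9² = -122.4513 / 81 = -1.511744444444 eV
E_11 = -13.6057 × 3² / 11² = -122.4513 / 121 = -1.011994214876 eV

The ratio is:
E_9/E_11 = (-1.511744444444) / (-1.011994214876)
E_9/E_11 = (-122.4513/81) / (-122.4513/121)
E_9/E_11 = 121/81
E_9/E_11 = 1.493827
(Note: the Z² factors cancel in the ratio.)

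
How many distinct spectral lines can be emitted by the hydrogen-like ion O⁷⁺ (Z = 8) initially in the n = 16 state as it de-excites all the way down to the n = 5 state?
66

The electron can occupy levels n = 5, 6, ..., 16 during de-excitation — that is m = 16 - 5 + 1 = 12 distinct levels.

The number of distinct spectral lines equals the number of ways to choose 2 of these m levels (each pair gives one possible emission transition):

Number of lines = m(m-1)/2 = 12×11/2 = 66

These correspond to all possible transitions between the 12 levels:
16 → 15, 16 → 14, 16 → 13, 16 → 12, 16 → 11, 16 → 10, 16 → 9, 16 → 8...

Each transition produces a photon with a unique energy (and thus wavelength). This count does not depend on Z.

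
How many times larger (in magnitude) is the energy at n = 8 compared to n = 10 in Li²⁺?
1.5625

Using E_n = -13.6057 Z² / n² eV with Z = 3:

E_8 = -13.6057 × 3² / 8² = -122.4513 / 64 = -1.91330156 eV
E_10 = -13.6057 × 3² / 10² = -122.4513 / 100 = -1.22451300 eV

The ratio is:
E_8/E_10 = (-1.91330156) / (-1.22451300)
E_8/E_10 = (-122.4513/64) / (-122.4513/100)
E_8/E_10 = 100/64
E_8/E_10 = 1.5625
(Note: the Z² factors cancel in the ratio.)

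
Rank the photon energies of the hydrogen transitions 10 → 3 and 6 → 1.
6 → 1

Calculate the energy for each transition:

Transition 10 → 3:
ΔE₁ = |E_3 - E_10| = |-13.6057/3² - (-13.6057/10²)|
ΔE₁ = |-1.51174444444 - (-0.13605700000)| = 1.37568744 eV

Transition 6 → 1:
ΔE₂ = |E_1 - E_6| = |-13.6057/1² - (-13.6057/6²)|
ΔE₂ = |-13.60570000000 - (-0.37793611111)| = 13.22776389 eV

Since 13.22776389 eV > 1.37568744 eV, the transition 6 → 1 emits the more energetic photon.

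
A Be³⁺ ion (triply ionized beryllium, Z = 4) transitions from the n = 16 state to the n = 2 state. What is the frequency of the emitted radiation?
1.295e+16 Hz

First, find the transition energy:
E_16 = -13.6057 × 4² / 16² = -0.8503563 eV
E_2 = -13.6057 × 4² / 2² = -54.4228000 eV
|ΔE| = |E_2 - E_16| = 53.5724437 eV

Convert to Joules: E = 53.5724437 eV × (1.602177 × 10⁻¹⁹ J/eV) = 8.58325e-18 J

Using E = hf:
f = E/h = 8.58325e-18 J / (6.62607 × 10⁻³⁴ J·s)
f = 1.295e+16 Hz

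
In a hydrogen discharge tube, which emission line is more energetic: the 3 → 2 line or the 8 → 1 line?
8 → 1

Calculate the energy for each transition:

Transition 3 → 2:
ΔE₁ = |E_2 - E_3| = |-13.6057/2² - (-13.6057/3²)|
ΔE₁ = |-3.401425000000 - (-1.511744444444)| = 1.889680556 eV

Transition 8 → 1:
ΔE₂ = |E_1 - E_8| = |-13.6057/1² - (-13.6057/8²)|
ΔE₂ = |-13.605700000000 - (-0.212589062500)| = 13.393110938 eV

Since 13.393110938 eV > 1.889680556 eV, the transition 8 → 1 emits the more energetic photon.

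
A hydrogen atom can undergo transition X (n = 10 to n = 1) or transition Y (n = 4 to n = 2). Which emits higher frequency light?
10 → 1

Calculate the energy for each transition:

Transition 10 → 1:
ΔE₁ = |E_1 - E_10| = |-13.6057/1² - (-13.6057/10²)|
ΔE₁ = |-13.605700000 - (-0.136057000)| = 13.469643 eV

Transition 4 → 2:
ΔE₂ = |E_2 - E_4| = |-13.6057/2² - (-13.6057/4²)|
ΔE₂ = |-3.401425000 - (-0.850356250)| = 2.551069 eV

Since 13.469643 eV > 2.551069 eV, the transition 10 → 1 emits the more energetic photon.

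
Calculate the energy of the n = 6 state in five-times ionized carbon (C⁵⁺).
-13.60570 eV

For hydrogen-like ions, the energy levels scale with Z²:
E_n = -13.6057 Z² / n² eV

For C⁵⁺ (Z = 6) at n = 6:
E_6 = -13.6057 × 6² / 6²
E_6 = -13.6057 × 36 / 36
E_6 = -489.8052 / 36
E_6 = -13.60570 eV

The energy is 36 times more negative than hydrogen at the same n due to the stronger nuclear charge.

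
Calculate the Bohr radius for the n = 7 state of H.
2.5930 nm (or 25.9297 Å)

The Bohr radius formula is:
r_n = n² a₀ / Z

where a₀ = 0.0529177 nm is the Bohr radius.

For H (Z = 1) at n = 7:
r_7 = 7² × 0.0529177 nm / 1
r_7 = 49 × 0.0529177 nm / 1
r_7 = 2.59297 nm / 1
r_7 = 2.5930 nm

The electron orbits at approximately 2.5930 nm from the nucleus.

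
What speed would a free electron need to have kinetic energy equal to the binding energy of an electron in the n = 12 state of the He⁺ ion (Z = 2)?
3.646e+05 m/s (or 0.122% of c)

The binding energy at n = 12 for He⁺ is:
E_12 = -13.6057 × 2²/12² = -0.3779361 eV
|E_12| = 0.3779361 eV

Convert to Joules:
KE = 0.3779361 eV × (1.602177 × 10⁻¹⁹ J/eV) = 6.05521e-20 J

Using KE = ½mv²:
v = √(2·KE/m_e)
v = √(2 × 6.05521e-20 J / 9.10938 × 10⁻³¹ kg)
v = 3.646e+05 m/s

This is approximately 0.122% the speed of light.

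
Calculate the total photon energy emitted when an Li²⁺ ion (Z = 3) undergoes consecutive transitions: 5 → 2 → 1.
117.5532 eV

The energy levels of Li²⁺ are E_n = -13.6057 × 3² / n² eV.

First transition (5 → 2):
ΔE₁ = |E_2 - E_5|
ΔE₁ = |-30.6128250000 - (-4.8980520000)| = 25.7147730 eV

Second transition (2 → 1):
ΔE₂ = |E_1 - E_2|
ΔE₂ = |-122.4513000000 - (-30.6128250000)| = 91.8384750 eV

Total energy released:
E_total = ΔE₁ + ΔE₂ = 25.7147730 + 91.8384750 = 117.5532 eV

Note: This equals the direct transition 5 → 1: 117.5532 eV ✓
Energy is conserved regardless of the path taken.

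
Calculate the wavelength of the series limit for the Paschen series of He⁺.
205.0347 nm

The series limit corresponds to the transition from n = ∞ to n = 3.
This is the highest energy (shortest wavelength) transition in the Paschen series.

E_∞ = 0 eV
E_3 = -13.6057 × 2² / 3² = -6.04697778 eV

Energy at series limit:
ΔE = E_∞ - E_3 = 0 - (-6.04697778) = 6.04697778 eV
λ = hc/E = 1239.84 eV·nm / 6.04697778 eV = 205.0347 nm

This energy equals the ionization energy from the n = 3 state of He⁺.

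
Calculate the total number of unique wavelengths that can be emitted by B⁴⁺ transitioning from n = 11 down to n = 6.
15

The electron can occupy levels n = 6, 7, ..., 11 during de-excitation — that is m = 11 - 6 + 1 = 6 distinct levels.

The number of distinct spectral lines equals the number of ways to choose 2 of these m levels (each pair gives one possible emission transition):

Number of lines = m(m-1)/2 = 6×5/2 = 15

These correspond to all possible transitions between the 6 levels:
11 → 10, 11 → 9, 11 → 8, 11 → 7, 11 → 6, 10 → 9, 10 → 8, 10 → 7...

Each transition produces a photon with a unique energy (and thus wavelength). This count does not depend on Z.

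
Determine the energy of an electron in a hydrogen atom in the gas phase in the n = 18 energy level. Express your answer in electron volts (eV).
-0.0420 eV

The energy levels of a hydrogen-like atom are given by:
E_n = -13.6057 eV / n²

For n = 18:
E_18 = -13.6057 eV / 18²
E_18 = -13.6057 eV / 324
E_18 = -0.0420 eV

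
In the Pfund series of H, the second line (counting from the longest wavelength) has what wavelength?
4651.2491 nm

The lines of a series are numbered from the longest wavelength (smallest ΔE) outward; the second line is the transition from n = n_f + 2 to n_f.
The Pfund series has all transitions ending at n_f = 5.

For H, the second line (β-line) is the jump from n = 7 to n = 5:
E_7 = -13.6057 / 7² = -0.2776673469 eV
E_5 = -13.6057 / 5² = -0.5442280000 eV
ΔE = E_7 - E_5 = 0.2665606531 eV

λ = hc/E = 1239.84 eV·nm / 0.2665606531 eV
λ = 4651.2491 nm

This is the β-line of the Pfund series in H.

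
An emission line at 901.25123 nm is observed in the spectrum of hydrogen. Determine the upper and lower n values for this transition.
n = 10 → n = 3

First, find the photon energy from the wavelength (hc = 1239.84 eV·nm):
E = hc/λ = 1239.84 eV·nm / 901.25123 nm = 1.3756874 eV

The energy levels of hydrogen satisfy E_n = -13.6057 / n² eV, so an emission n_i → n_f releases
ΔE = 13.6057 × (1/n_f² − 1/n_i²) eV.

Setting ΔE equal to the photon energy:
1/n_f² − 1/n_i² = 1.3756874 / 13.6057 = 0.10111111

Since 1/n_i² must be positive, we need 1/n_f² > 0.10111111, i.e. n_f ≤ 3. For each allowed n_f, solve n_i = (1/n_f² − 0.10111111)^(−1/2) and check whether it is a whole number:
  n_f = 1: 1/n_i² = 1.00000000 − 0.10111111 = 0.89888889 → n_i = 1.055  (not an integer) ✗
  n_f = 2: 1/n_i² = 0.25000000 − 0.10111111 = 0.14888889 → n_i = 2.592  (not an integer) ✗
  n_f = 3: 1/n_i² = 0.11111111 − 0.10111111 = 0.01000000 → n_i = 10.000  → integer, n_i = 10 ✓

Only n_f = 3 gives an integer upper level, n_i = 10.

The transition is from n = 10 to n = 3 (emission).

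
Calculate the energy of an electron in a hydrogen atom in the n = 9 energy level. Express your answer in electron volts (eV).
-0.1680 eV

The energy levels of a hydrogen-like atom are given by:
E_n = -13.6057 eV / n²

For n = 9:
E_9 = -13.6057 eV / 9²
E_9 = -13.6057 eV / 81
E_9 = -0.1680 eV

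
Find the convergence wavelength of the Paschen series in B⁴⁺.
32.805545 nm

The series limit corresponds to the transition from n = ∞ to n = 3.
This is the highest energy (shortest wavelength) transition in the Paschen series.

E_∞ = 0 eV
E_3 = -13.6057 × 5² / 3² = -37.79361111 eV

Energy at series limit:
ΔE = E_∞ - E_3 = 0 - (-37.79361111) = 37.79361111 eV
λ = hc/E = 1239.84 eV·nm / 37.79361111 eV = 32.805545 nm

This energy equals the ionization energy from the n = 3 state of B⁴⁺.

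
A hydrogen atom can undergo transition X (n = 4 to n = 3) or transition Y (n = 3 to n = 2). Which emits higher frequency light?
3 → 2

Calculate the energy for each transition:

Transition 4 → 3:
ΔE₁ = |E_3 - E_4| = |-13.6057/3² - (-13.6057/4²)|
ΔE₁ = |-1.511744444444 - (-0.850356250000)| = 0.661388194 eV

Transition 3 → 2:
ΔE₂ = |E_2 - E_3| = |-13.6057/2² - (-13.6057/3²)|
ΔE₂ = |-3.401425000000 - (-1.511744444444)| = 1.889680556 eV

Since 1.889680556 eV > 0.661388194 eV, the transition 3 → 2 emits the more energetic photon.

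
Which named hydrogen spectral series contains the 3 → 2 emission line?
Balmer series

The spectral series in hydrogen are named based on the final (lower) energy level:
- Lyman series: n_final = 1 (ultraviolet)
- Balmer series: n_final = 2 (visible/near-UV)
- Paschen series: n_final = 3 (infrared)
- Brackett series: n_final = 4 (infrared)
- Pfund series: n_final = 5 (far infrared)

Since this transition ends at n = 2, it belongs to the Balmer series.

For reference, this 3 → 2 line has photon energy
ΔE = 13.6057 eV × (1/2² - 1/3²) = 1.8896806 eV,
corresponding to wavelength λ = hc/ΔE = 1239.84 eV·nm / 1.8896806 eV = 656.111 nm in the visible/near-UV region.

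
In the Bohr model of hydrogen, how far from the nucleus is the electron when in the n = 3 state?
0.476260 nm (or 4.762595 Å)

The Bohr radius formula is:
r_n = n² a₀ / Z

where a₀ = 0.052917721 nm is the Bohr radius.

For H (Z = 1) at n = 3:
r_3 = 3² × 0.052917721 nm / 1
r_3 = 9 × 0.052917721 nm / 1
r_3 = 0.4762595 nm / 1
r_3 = 0.476260 nm

The electron orbits at approximately 0.476260 nm from the nucleus.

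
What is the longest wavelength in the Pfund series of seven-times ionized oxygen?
116.4970 nm

The longest wavelength corresponds to the smallest energy transition in the series.
The Pfund series has all transitions ending at n_f = 5.

For O⁷⁺ (Z = 8), the first line (α-line) is the jump from n = 6 to n = 5:
E_6 = -13.6057 × 8² / 6² = -24.1879111 eV
E_5 = -13.6057 × 8² / 5² = -34.8305920 eV
ΔE = E_6 - E_5 = 10.6426809 eV

λ = hc/E = 1239.84 eV·nm / 10.6426809 eV
λ = 116.4970 nm

This is the α-line of the Pfund series in O⁷⁺.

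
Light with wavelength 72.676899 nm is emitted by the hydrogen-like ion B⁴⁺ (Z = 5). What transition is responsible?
n = 9 → n = 4

First, find the photon energy from the wavelength (hc = 1239.84 eV·nm):
E = hc/λ = 1239.84 eV·nm / 72.676899 nm = 17.059616 eV

The energy levels of B⁴⁺ satisfy E_n = -13.6057 × 5² / n² eV, so an emission n_i → n_f releases
ΔE = 13.6057 × 5² × (1/n_f² − 1/n_i²) eV.

Setting ΔE equal to the photon energy:
1/n_f² − 1/n_i² = 17.059616 / (13.6057 × 5²) = 0.050154321

Since 1/n_i² must be positive, we need 1/n_f² > 0.050154321, i.e. n_f ≤ 4. For each allowed n_f, solve n_i = (1/n_f² − 0.050154321)^(−1/2) and check whether it is a whole number:
  n_f = 1: 1/n_i² = 1.000000000 − 0.050154321 = 0.949845679 → n_i = 1.026  (not an integer) ✗
  n_f = 2: 1/n_i² = 0.250000000 − 0.050154321 = 0.199845679 → n_i = 2.237  (not an integer) ✗
  n_f = 3: 1/n_i² = 0.111111111 − 0.050154321 = 0.060956790 → n_i = 4.050  (not an integer) ✗
  n_f = 4: 1/n_i² = 0.062500000 − 0.050154321 = 0.012345679 → n_i = 9.000  → integer, n_i = 9 ✓

Only n_f = 4 gives an integer upper level, n_i = 9.

The transition is from n = 9 to n = 4 (emission).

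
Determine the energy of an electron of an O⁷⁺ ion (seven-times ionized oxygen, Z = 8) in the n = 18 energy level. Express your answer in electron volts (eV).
-2.6875 eV

The energy levels of a hydrogen-like atom are given by:
E_n = -13.6057 Z² / n² eV  (with Z = 8 for O⁷⁺)

For n = 18:
E_18 = -13.6057 × 8² / 18²
E_18 = -13.6057 × 64 / 324
E_18 = -2.6875 eV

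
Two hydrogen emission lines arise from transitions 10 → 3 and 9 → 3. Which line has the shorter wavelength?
10 → 3

Calculate the energy for each transition:

Transition 10 → 3:
ΔE₁ = |E_3 - E_10| = |-13.6057/3² - (-13.6057/10²)|
ΔE₁ = |-1.511744444444 - (-0.136057000000)| = 1.375687444 eV

Transition 9 → 3:
ΔE₂ = |E_3 - E_9| = |-13.6057/3² - (-13.6057/9²)|
ΔE₂ = |-1.511744444444 - (-0.167971604938)| = 1.343772840 eV

Since 1.375687444 eV > 1.343772840 eV, the transition 10 → 3 emits the more energetic photon.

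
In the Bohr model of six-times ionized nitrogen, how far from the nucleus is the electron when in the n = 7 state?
0.3704 nm (or 3.7042 Å)

The Bohr radius formula is:
r_n = n² a₀ / Z

where a₀ = 0.0529177 nm is the Bohr radius.

For N⁶⁺ (Z = 7) at n = 7:
r_7 = 7² × 0.0529177 nm / 7
r_7 = 49 × 0.0529177 nm / 7
r_7 = 2.59297 nm / 7
r_7 = 0.3704 nm

The electron orbits at approximately 0.3704 nm from the nucleus.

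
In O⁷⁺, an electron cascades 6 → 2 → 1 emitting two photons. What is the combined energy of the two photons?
846.58 eV

The energy levels of O⁷⁺ are E_n = -13.6057 × 8² / n² eV.

First transition (6 → 2):
ΔE₁ = |E_2 - E_6|
ΔE₁ = |-217.69120000 - (-24.18791111)| = 193.50329 eV

Second transition (2 → 1):
ΔE₂ = |E_1 - E_2|
ΔE₂ = |-870.76480000 - (-217.69120000)| = 653.07360 eV

Total energy released:
E_total = ΔE₁ + ΔE₂ = 193.50329 + 653.07360 = 846.58 eV

Note: This equals the direct transition 6 → 1: 846.58 eV ✓
Energy is conserved regardless of the path taken.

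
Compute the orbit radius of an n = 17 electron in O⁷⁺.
1.91165 nm (or 19.11653 Å)

The Bohr radius formula is:
r_n = n² a₀ / Z

where a₀ = 0.05291772 nm is the Bohr radius.

For O⁷⁺ (Z = 8) at n = 17:
r_17 = 17² × 0.05291772 nm / 8
r_17 = 289 × 0.05291772 nm / 8
r_17 = 15.293221 nm / 8
r_17 = 1.91165 nm

The electron orbits at approximately 1.91165 nm from the nucleus.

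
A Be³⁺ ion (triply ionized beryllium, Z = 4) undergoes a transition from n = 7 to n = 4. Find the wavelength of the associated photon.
135.31 nm

First, find the transition energy using E_n = -13.6057 Z² / n² eV:
E_7 = -13.6057 × 4² / 7² = -4.442678 eV
E_4 = -13.6057 × 4² / 4² = -13.605700 eV

Photon energy: |ΔE| = |E_4 - E_7| = 9.163022 eV

Convert to wavelength using E = hc/λ with hc = 1239.84 eV·nm:
λ = hc/E = 1239.84 eV·nm / 9.163022 eV
λ = 135.31 nm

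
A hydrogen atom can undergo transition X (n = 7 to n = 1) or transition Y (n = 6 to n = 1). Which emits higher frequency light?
7 → 1

Calculate the energy for each transition:

Transition 7 → 1:
ΔE₁ = |E_1 - E_7| = |-13.6057/1² - (-13.6057/7²)|
ΔE₁ = |-13.605700000000 - (-0.277667346939)| = 13.328032653 eV

Transition 6 → 1:
ΔE₂ = |E_1 - E_6| = |-13.6057/1² - (-13.6057/6²)|
ΔE₂ = |-13.605700000000 - (-0.377936111111)| = 13.227763889 eV

Since 13.328032653 eV > 13.227763889 eV, the transition 7 → 1 emits the more energetic photon.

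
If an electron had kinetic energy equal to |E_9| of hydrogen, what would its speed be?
2.4308e+05 m/s (or 0.0811% of c)

The binding energy at n = 9 for hydrogen is:
E_9 = -13.6057/9² = -0.16797160 eV
|E_9| = 0.16797160 eV

Convert to Joules:
KE = 0.16797160 eV × (1.602177 × 10⁻¹⁹ J/eV) = 2.691202e-20 J

Using KE = ½mv²:
v = √(2·KE/m_e)
v = √(2 × 2.691202e-20 J / 9.10938 × 10⁻³¹ kg)
v = 2.4308e+05 m/s

This is approximately 0.0811% the speed of light.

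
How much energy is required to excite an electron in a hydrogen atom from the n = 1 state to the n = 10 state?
13.469643 eV

The energy levels of a hydrogen-like atom are E_n = -13.6057 eV / n².

Energy at n = 1: E_1 = -13.6057 / 1² = -13.605700000 eV
Energy at n = 10: E_10 = -13.6057 / 10² = -0.136057000 eV

The excitation energy is the difference:
ΔE = E_10 - E_1
ΔE = -0.136057000 - (-13.605700000)
ΔE = 13.469643 eV

Since this is positive, energy must be absorbed (photon absorption).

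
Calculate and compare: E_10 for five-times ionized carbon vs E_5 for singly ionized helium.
C⁵⁺ at n = 10 (E = -4.8981 eV)

Using E_n = -13.6057 Z² / n² eV:

C⁵⁺ (Z = 6) at n = 10:
E = -13.6057 × 6² / 10² = -13.6057 × 36 / 100 = -4.8980520 eV

He⁺ (Z = 2) at n = 5:
E = -13.6057 × 2² / 5² = -13.6057 × 4 / 25 = -2.1769120 eV

Since -4.8980520 eV < -2.1769120 eV,
C⁵⁺ at n = 10 is more tightly bound (requires more energy to ionize).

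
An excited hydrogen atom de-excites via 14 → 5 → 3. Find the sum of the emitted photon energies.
1.44 eV

The energy levels of hydrogen are E_n = -13.6057 / n² eV.

First transition (14 → 5):
ΔE₁ = |E_5 - E_14|
ΔE₁ = |-0.54422800 - (-0.06941684)| = 0.47481 eV

Second transition (5 → 3):
ΔE₂ = |E_3 - E_5|
ΔE₂ = |-1.51174444 - (-0.54422800)| = 0.96752 eV

Total energy released:
E_total = ΔE₁ + ΔE₂ = 0.47481 + 0.96752 = 1.44 eV

Note: This equals the direct transition 14 → 3: 1.44 eV ✓
Energy is conserved regardless of the path taken.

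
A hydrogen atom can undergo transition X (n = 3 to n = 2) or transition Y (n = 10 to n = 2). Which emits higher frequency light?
10 → 2

Calculate the energy for each transition:

Transition 3 → 2:
ΔE₁ = |E_2 - E_3| = |-13.6057/2² - (-13.6057/3²)|
ΔE₁ = |-3.40142500000 - (-1.51174444444)| = 1.88968056 eV

Transition 10 → 2:
ΔE₂ = |E_2 - E_10| = |-13.6057/2² - (-13.6057/10²)|
ΔE₂ = |-3.40142500000 - (-0.13605700000)| = 3.26536800 eV

Since 3.26536800 eV > 1.88968056 eV, the transition 10 → 2 emits the more energetic photon.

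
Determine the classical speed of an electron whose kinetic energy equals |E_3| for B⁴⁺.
3.64615e+06 m/s (or 1.216% of c)

The binding energy at n = 3 for B⁴⁺ is:
E_3 = -13.6057 × 5²/3² = -37.7936111 eV
|E_3| = 37.7936111 eV

Convert to Joules:
KE = 37.7936111 eV × (1.602177 × 10⁻¹⁹ J/eV) = 6.0552054e-18 J

Using KE = ½mv²:
v = √(2·KE/m_e)
v = √(2 × 6.0552054e-18 J / 9.10938 × 10⁻³¹ kg)
v = 3.64615e+06 m/s

This is approximately 1.216% the speed of light.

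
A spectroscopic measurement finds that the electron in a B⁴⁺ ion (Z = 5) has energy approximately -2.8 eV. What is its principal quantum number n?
n = 11

The exact energy levels follow E_n = -13.6057 Z² / n² eV with Z = 5.

The measured value (-2.8 eV) is reported to only 2 significant figures, so we must test candidate n values and see which one matches to that precision.

Candidate energies:
  n = 9:  E = -13.6057 × 5² / 9² = -4.19929 eV
  n = 10:  E = -13.6057 × 5² / 10² = -3.40143 eV
  n = 11:  E = -13.6057 × 5² / 11² = -2.81110 eV  ← matches
  n = 12:  E = -13.6057 × 5² / 12² = -2.36210 eV
  n = 13:  E = -13.6057 × 5² / 13² = -2.01268 eV

Checking against the measurement of -2.8 eV (2 sig figs), only n = 11 agrees:
E_11 = -2.81110 eV, which rounds to -2.8 eV ✓

Therefore n = 11.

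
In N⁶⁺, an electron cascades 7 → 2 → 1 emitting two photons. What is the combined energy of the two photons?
653.073600 eV

The energy levels of N⁶⁺ are E_n = -13.6057 × 7² / n² eV.

First transition (7 → 2):
ΔE₁ = |E_2 - E_7|
ΔE₁ = |-166.669825000000 - (-13.605700000000)| = 153.064125000 eV

Second transition (2 → 1):
ΔE₂ = |E_1 - E_2|
ΔE₂ = |-666.679300000000 - (-166.669825000000)| = 500.009475000 eV

Total energy released:
E_total = ΔE₁ + ΔE₂ = 153.064125000 + 500.009475000 = 653.073600 eV

Note: This equals the direct transition 7 → 1: 653.073600 eV ✓
Energy is conserved regardless of the path taken.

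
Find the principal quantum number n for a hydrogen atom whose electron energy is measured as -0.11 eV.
n = 11

The exact energy levels follow E_n = -13.6057 eV / n².

The measured value (-0.11 eV) is reported to only 2 significant figures, so we must test candidate n values and see which one matches to that precision.

Candidate energies:
  n = 9:  E = -13.6057/9² = -0.16797 eV
  n = 10:  E = -13.6057/10² = -0.13606 eV
  n = 11:  E = -13.6057/11² = -0.11244 eV  ← matches
  n = 12:  E = -13.6057/12² = -0.09448 eV
  n = 13:  E = -13.6057/13² = -0.08051 eV

Checking against the measurement of -0.11 eV (2 sig figs), only n = 11 agrees:
E_11 = -0.11244 eV, which rounds to -0.11 eV ✓

Therefore n = 11.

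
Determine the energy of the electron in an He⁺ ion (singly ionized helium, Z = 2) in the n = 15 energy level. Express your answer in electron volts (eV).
-0.24188 eV

The energy levels of a hydrogen-like atom are given by:
E_n = -13.6057 Z² / n² eV  (with Z = 2 for He⁺)

For n = 15:
E_15 = -13.6057 × 2² / 15²
E_15 = -13.6057 × 4 / 225
E_15 = -0.24188 eV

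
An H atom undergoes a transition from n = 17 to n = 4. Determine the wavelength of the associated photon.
1543.476 nm

First, find the transition energy using E_n = -13.6057 / n² eV:
E_17 = -13.6057 / 17² = -0.047078547 eV
E_4 = -13.6057 / 4² = -0.850356250 eV

Photon energy: |ΔE| = |E_4 - E_17| = 0.803277703 eV

Convert to wavelength using E = hc/λ with hc = 1239.84 eV·nm:
λ = hc/E = 1239.84 eV·nm / 0.803277703 eV
λ = 1543.476 nm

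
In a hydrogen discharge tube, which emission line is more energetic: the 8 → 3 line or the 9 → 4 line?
8 → 3

Calculate the energy for each transition:

Transition 8 → 3:
ΔE₁ = |E_3 - E_8| = |-13.6057/3² - (-13.6057/8²)|
ΔE₁ = |-1.511744444 - (-0.212589063)| = 1.299155 eV

Transition 9 → 4:
ΔE₂ = |E_4 - E_9| = |-13.6057/4² - (-13.6057/9²)|
ΔE₂ = |-0.850356250 - (-0.167971605)| = 0.682385 eV

Since 1.299155 eV > 0.682385 eV, the transition 8 → 3 emits the more energetic photon.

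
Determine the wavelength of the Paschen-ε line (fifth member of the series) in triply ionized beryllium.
59.6464 nm

The lines of a series are numbered from the longest wavelength (smallest ΔE) outward; the fifth line is the transition from n = n_f + 5 to n_f.
The Paschen series has all transitions ending at n_f = 3.

For Be³⁺ (Z = 4), the fifth line (ε-line) is the jump from n = 8 to n = 3:
E_8 = -13.6057 × 4² / 8² = -3.401425 eV
E_3 = -13.6057 × 4² / 3² = -24.187911 eV
ΔE = E_8 - E_3 = 20.786486 eV

λ = hc/E = 1239.84 eV·nm / 20.786486 eV
λ = 59.6464 nm

This is the ε-line of the Paschen series in Be³⁺.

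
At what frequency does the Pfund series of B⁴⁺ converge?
3.29e+15 Hz

The series limit corresponds to the transition from n = ∞ to n = 5.
This is the highest energy (shortest wavelength) transition in the Pfund series.

E_∞ = 0 eV
E_5 = -13.6057 × 5² / 5² = -13.605700 eV

Energy at series limit:
ΔE = E_∞ - E_5 = 0 - (-13.605700) = 13.605700 eV
E = 13.605700 eV × (1.602177 × 10⁻¹⁹ J/eV) = 2.1799e-18 J
f = E/h = 2.1799e-18 J / (6.62607 × 10⁻³⁴ J·s) = 3.29e+15 Hz

This energy equals the ionization energy from the n = 5 state of B⁴⁺.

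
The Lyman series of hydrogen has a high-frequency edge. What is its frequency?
3.28984e+15 Hz

The series limit corresponds to the transition from n = ∞ to n = 1.
This is the highest energy (shortest wavelength) transition in the Lyman series.

E_∞ = 0 eV
E_1 = -13.6057 / 1² = -13.6057000 eV

Energy at series limit:
ΔE = E_∞ - E_1 = 0 - (-13.6057000) = 13.6057000 eV
E = 13.6057000 eV × (1.602177 × 10⁻¹⁹ J/eV) = 2.1798740e-18 J
f = E/h = 2.1798740e-18 J / (6.62607 × 10⁻³⁴ J·s) = 3.28984e+15 Hz

This energy equals the ionization energy from the n = 1 state of hydrogen.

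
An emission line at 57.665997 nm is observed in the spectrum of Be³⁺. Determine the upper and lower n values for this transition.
n = 9 → n = 3

First, find the photon energy from the wavelength (hc = 1239.84 eV·nm):
E = hc/λ = 1239.84 eV·nm / 57.665997 nm = 21.500365 eV

The energy levels of Be³⁺ satisfy E_n = -13.6057 × 4² / n² eV, so an emission n_i → n_f releases
ΔE = 13.6057 × 4² × (1/n_f² − 1/n_i²) eV.

Setting ΔE equal to the photon energy:
1/n_f² − 1/n_i² = 21.500365 / (13.6057 × 4²) = 0.098765430

Since 1/n_i² must be positive, we need 1/n_f² > 0.098765430, i.e. n_f ≤ 3. For each allowed n_f, solve n_i = (1/n_f² − 0.098765430)^(−1/2) and check whether it is a whole number:
  n_f = 1: 1/n_i² = 1.000000000 − 0.098765430 = 0.901234570 → n_i = 1.053  (not an integer) ✗
  n_f = 2: 1/n_i² = 0.250000000 − 0.098765430 = 0.151234570 → n_i = 2.571  (not an integer) ✗
  n_f = 3: 1/n_i² = 0.111111111 − 0.098765430 = 0.012345681 → n_i = 9.000  → integer, n_i = 9 ✓

Only n_f = 3 gives an integer upper level, n_i = 9.

The transition is from n = 9 to n = 3 (emission).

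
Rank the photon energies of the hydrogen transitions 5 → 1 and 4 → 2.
5 → 1

Calculate the energy for each transition:

Transition 5 → 1:
ΔE₁ = |E_1 - E_5| = |-13.6057/1² - (-13.6057/5²)|
ΔE₁ = |-13.605700000 - (-0.544228000)| = 13.061472 eV

Transition 4 → 2:
ΔE₂ = |E_2 - E_4| = |-13.6057/2² - (-13.6057/4²)|
ΔE₂ = |-3.401425000 - (-0.850356250)| = 2.551069 eV

Since 13.061472 eV > 2.551069 eV, the transition 5 → 1 emits the more energetic photon.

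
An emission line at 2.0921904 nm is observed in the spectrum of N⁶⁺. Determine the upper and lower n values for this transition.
n = 3 → n = 1

First, find the photon energy from the wavelength (hc = 1239.84 eV·nm):
E = hc/λ = 1239.84 eV·nm / 2.0921904 nm = 592.60381 eV

The energy levels of N⁶⁺ satisfy E_n = -13.6057 × 7² / n² eV, so an emission n_i → n_f releases
ΔE = 13.6057 × 7² × (1/n_f² − 1/n_i²) eV.

Setting ΔE equal to the photon energy:
1/n_f² − 1/n_i² = 592.60381 / (13.6057 × 7²) = 0.88888887

Since 1/n_i² must be positive, we need 1/n_f² > 0.88888887, i.e. n_f ≤ 1. For each allowed n_f, solve n_i = (1/n_f² − 0.88888887)^(−1/2) and check whether it is a whole number:
  n_f = 1: 1/n_i² = 1.00000000 − 0.88888887 = 0.11111113 → n_i = 3.000  → integer, n_i = 3 ✓

Only n_f = 1 gives an integer upper level, n_i = 3.

The transition is from n = 3 to n = 1 (emission).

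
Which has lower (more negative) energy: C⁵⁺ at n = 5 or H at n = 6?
C⁵⁺ at n = 5 (E = -19.59 eV)

Using E_n = -13.6057 Z² / n² eV:

C⁵⁺ (Z = 6) at n = 5:
E = -13.6057 × 6² / 5² = -13.6057 × 36 / 25 = -19.59221 eV

H (Z = 1) at n = 6:
E = -13.6057 × 1² / 6² = -13.6057 × 1 / 36 = -0.37794 eV

Since -19.59221 eV < -0.37794 eV,
C⁵⁺ at n = 5 is more tightly bound (requires more energy to ionize).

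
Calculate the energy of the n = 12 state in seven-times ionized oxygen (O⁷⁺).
-6.04698 eV

For hydrogen-like ions, the energy levels scale with Z²:
E_n = -13.6057 Z² / n² eV

For O⁷⁺ (Z = 8) at n = 12:
E_12 = -13.6057 × 8² / 12²
E_12 = -13.6057 × 64 / 144
E_12 = -870.7648 / 144
E_12 = -6.04698 eV

The energy is 64 times more negative than hydrogen at the same n due to the stronger nuclear charge.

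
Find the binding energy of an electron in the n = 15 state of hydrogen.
0.060 eV

The ionization energy is the energy needed to remove the electron completely (n → ∞).

For hydrogen, E_n = -13.6057 eV / n².

At n = 15: E_15 = -13.6057 / 15² = -0.060470 eV
At n = ∞: E_∞ = 0 eV

Ionization energy = E_∞ - E_15 = 0 - (-0.060470) = 0.060470 eV
Ionization energy ≈ 0.060 eV

This is also called the binding energy of the electron in state n = 15.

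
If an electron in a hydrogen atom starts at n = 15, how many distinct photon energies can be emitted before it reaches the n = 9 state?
21

The electron can occupy levels n = 9, 10, ..., 15 during de-excitation — that is m = 15 - 9 + 1 = 7 distinct levels.

The number of distinct spectral lines equals the number of ways to choose 2 of these m levels (each pair gives one possible emission transition):

Number of lines = m(m-1)/2 = 7×6/2 = 21

These correspond to all possible transitions between the 7 levels:
15 → 14, 15 → 13, 15 → 12, 15 → 11, 15 → 10, 15 → 9, 14 → 13, 14 → 12...

Each transition produces a photon with a unique energy (and thus wavelength). This count does not depend on Z.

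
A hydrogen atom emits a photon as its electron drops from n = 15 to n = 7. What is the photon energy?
0.217 eV

The energy levels are E_n = -13.6057 eV / n².

Energy at n = 15: E_15 = -13.6057 / 15² = -0.060470 eV
Energy at n = 7: E_7 = -13.6057 / 7² = -0.277667 eV

For emission (electron falling to lower state), the photon energy is:
E_photon = E_15 - E_7 = |-0.060470 - (-0.277667)|
E_photon = 0.217 eV

This energy is carried away by the emitted photon.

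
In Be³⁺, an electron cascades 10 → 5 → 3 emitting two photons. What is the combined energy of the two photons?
22.01 eV

The energy levels of Be³⁺ are E_n = -13.6057 × 4² / n² eV.

First transition (10 → 5):
ΔE₁ = |E_5 - E_10|
ΔE₁ = |-8.70764800 - (-2.17691200)| = 6.53074 eV

Second transition (5 → 3):
ΔE₂ = |E_3 - E_5|
ΔE₂ = |-24.18791111 - (-8.70764800)| = 15.48026 eV

Total energy released:
E_total = ΔE₁ + ΔE₂ = 6.53074 + 15.48026 = 22.01 eV

Note: This equals the direct transition 10 → 3: 22.01 eV ✓
Energy is conserved regardless of the path taken.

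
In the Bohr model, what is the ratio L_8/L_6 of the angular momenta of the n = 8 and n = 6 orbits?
1.33

In the Bohr model, L_n = nℏ, so the ratio is purely the ratio of quantum numbers:

L_8/L_6 = 8ℏ / 6ℏ = 8/6 = 1.33

The angular momentum scales linearly with n.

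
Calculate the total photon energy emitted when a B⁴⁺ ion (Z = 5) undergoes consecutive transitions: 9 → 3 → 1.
335.943210 eV

The energy levels of B⁴⁺ are E_n = -13.6057 × 5² / n² eV.

First transition (9 → 3):
ΔE₁ = |E_3 - E_9|
ΔE₁ = |-37.793611111111 - (-4.199290123457)| = 33.594320988 eV

Second transition (3 → 1):
ΔE₂ = |E_1 - E_3|
ΔE₂ = |-340.142500000000 - (-37.793611111111)| = 302.348888889 eV

Total energy released:
E_total = ΔE₁ + ΔE₂ = 33.594320988 + 302.348888889 = 335.943210 eV

Note: This equals the direct transition 9 → 1: 335.943210 eV ✓
Energy is conserved regardless of the path taken.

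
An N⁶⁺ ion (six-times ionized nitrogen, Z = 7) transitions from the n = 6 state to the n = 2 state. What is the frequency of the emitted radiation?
3.5823e+16 Hz

First, find the transition energy:
E_6 = -13.6057 × 7² / 6² = -18.51887 eV
E_2 = -13.6057 × 7² / 2² = -166.66983 eV
|ΔE| = |E_2 - E_6| = 148.15096 eV

Convert to Joules: E = 148.15096 eV × (1.602177 × 10⁻¹⁹ J/eV) = 2.373641e-17 J

Using E = hf:
f = E/h = 2.373641e-17 J / (6.62607 × 10⁻³⁴ J·s)
f = 3.5823e+16 Hz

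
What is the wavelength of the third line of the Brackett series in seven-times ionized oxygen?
33.82727 nm

The lines of a series are numbered from the longest wavelength (smallest ΔE) outward; the third line is the transition from n = n_f + 3 to n_f.
The Brackett series has all transitions ending at n_f = 4.

For O⁷⁺ (Z = 8), the third line (γ-line) is the jump from n = 7 to n = 4:
E_7 = -13.6057 × 8² / 7² = -17.7707102 eV
E_4 = -13.6057 × 8² / 4² = -54.4228000 eV
ΔE = E_7 - E_4 = 36.6520898 eV

λ = hc/E = 1239.84 eV·nm / 36.6520898 eV
λ = 33.82727 nm

This is the γ-line of the Brackett series in O⁷⁺.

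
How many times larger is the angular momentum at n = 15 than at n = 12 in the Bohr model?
1.25

In the Bohr model, L_n = nℏ, so the ratio is purely the ratio of quantum numbers:

L_15/L_12 = 15ℏ / 12ℏ = 15/12 = 1.25

The angular momentum scales linearly with n.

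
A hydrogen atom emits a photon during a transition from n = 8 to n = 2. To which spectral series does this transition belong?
Balmer series

The spectral series in hydrogen are named based on the final (lower) energy level:
- Lyman series: n_final = 1 (ultraviolet)
- Balmer series: n_final = 2 (visible/near-UV)
- Paschen series: n_final = 3 (infrared)
- Brackett series: n_final = 4 (infrared)
- Pfund series: n_final = 5 (far infrared)

Since this transition ends at n = 2, it belongs to the Balmer series.

For reference, this 8 → 2 line has photon energy
ΔE = 13.6057 eV × (1/2² - 1/8²) = 3.18883594 eV,
corresponding to wavelength λ = hc/ΔE = 1239.84 eV·nm / 3.18883594 eV = 388.8065 nm in the visible/near-UV region.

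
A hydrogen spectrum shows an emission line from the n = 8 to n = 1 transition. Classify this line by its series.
Lyman series

The spectral series in hydrogen are named based on the final (lower) energy level:
- Lyman series: n_final = 1 (ultraviolet)
- Balmer series: n_final = 2 (visible/near-UV)
- Paschen series: n_final = 3 (infrared)
- Brackett series: n_final = 4 (infrared)
- Pfund series: n_final = 5 (far infrared)

Since this transition ends at n = 1, it belongs to the Lyman series.

For reference, this 8 → 1 line has photon energy
ΔE = 13.6057 eV × (1/1² - 1/8²) = 13.3931 eV,
corresponding to wavelength λ = hc/ΔE = 1239.84 eV·nm / 13.3931 eV = 92.57 nm in the ultraviolet region.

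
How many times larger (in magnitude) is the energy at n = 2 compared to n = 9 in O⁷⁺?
20.25

Using E_n = -13.6057 Z² / n² eV with Z = 8:

E_2 = -13.6057 × 8² / 2² = -870.7648 / 4 = -217.69120000 eV
E_9 = -13.6057 × 8² / 9² = -870.7648 / 81 = -10.75018272 eV

The ratio is:
E_2/E_9 = (-217.69120000) / (-10.75018272)
E_2/E_9 = (-870.7648/4) / (-870.7648/81)
E_2/E_9 = 81/4
E_2/E_9 = 20.25
(Note: the Z² factors cancel in the ratio.)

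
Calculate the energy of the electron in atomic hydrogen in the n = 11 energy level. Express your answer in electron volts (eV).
-0.11244 eV

The energy levels of a hydrogen-like atom are given by:
E_n = -13.6057 eV / n²

For n = 11:
E_11 = -13.6057 eV / 11²
E_11 = -13.6057 eV / 121
E_11 = -0.11244 eV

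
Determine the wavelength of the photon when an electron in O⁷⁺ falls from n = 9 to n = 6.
92.26559 nm

First, find the transition energy using E_n = -13.6057 Z² / n² eV:
E_9 = -13.6057 × 8² / 9² = -10.7501827 eV
E_6 = -13.6057 × 8² / 6² = -24.1879111 eV

Photon energy: |ΔE| = |E_6 - E_9| = 13.4377284 eV

Convert to wavelength using E = hc/λ with hc = 1239.84 eV·nm:
λ = hc/E = 1239.84 eV·nm / 13.4377284 eV
λ = 92.26559 nm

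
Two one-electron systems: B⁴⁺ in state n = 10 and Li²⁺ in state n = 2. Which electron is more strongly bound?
Li²⁺ at n = 2 (E = -30.612825 eV)

Using E_n = -13.6057 Z² / n² eV:

B⁴⁺ (Z = 5) at n = 10:
E = -13.6057 × 5² / 10² = -13.6057 × 25 / 100 = -3.401425000 eV

Li²⁺ (Z = 3) at n = 2:
E = -13.6057 × 3² / 2² = -13.6057 × 9 / 4 = -30.612825000 eV

Since -30.612825000 eV < -3.401425000 eV,
Li²⁺ at n = 2 is more tightly bound (requires more energy to ionize).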